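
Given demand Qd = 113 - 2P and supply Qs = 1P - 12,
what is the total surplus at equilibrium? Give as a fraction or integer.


Find equilibrium: 113 - 2P = 1P - 12
113 + 12 = 3P
P* = 125/3 = 125/3
Q* = 1*125/3 - 12 = 89/3
Inverse demand: P = 113/2 - Q/2, so P_max = 113/2
Inverse supply: P = 12 + Q/1, so P_min = 12
CS = (1/2) * 89/3 * (113/2 - 125/3) = 7921/36
PS = (1/2) * 89/3 * (125/3 - 12) = 7921/18
TS = CS + PS = 7921/36 + 7921/18 = 7921/12

7921/12


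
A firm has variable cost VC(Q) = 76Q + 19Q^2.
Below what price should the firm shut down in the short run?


AVC(Q) = VC(Q)/Q = 76 + 19Q
AVC is increasing in Q, so minimum AVC is at Q -> 0+.
Min AVC = 76
The firm should shut down if P < 76.

76


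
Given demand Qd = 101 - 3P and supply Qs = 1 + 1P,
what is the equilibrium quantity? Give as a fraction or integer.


First find equilibrium price:
101 - 3P = 1 + 1P
P* = 100/4 = 25
Then substitute into demand:
Q* = 101 - 3 * 25 = 26

26


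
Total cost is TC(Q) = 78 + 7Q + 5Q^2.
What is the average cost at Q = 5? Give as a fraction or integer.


TC(5) = 78 + 7*5 + 5*5^2
TC(5) = 78 + 35 + 125 = 238
AC = TC/Q = 238/5 = 238/5

238/5


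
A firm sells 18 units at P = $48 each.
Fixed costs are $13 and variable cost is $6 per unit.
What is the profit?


Total Revenue = P * Q = 48 * 18 = $864
Total Cost = FC + VC*Q = 13 + 6*18 = $121
Profit = TR - TC = 864 - 121 = $743

$743


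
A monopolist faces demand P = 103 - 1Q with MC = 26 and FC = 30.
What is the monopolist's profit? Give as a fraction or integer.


MR = MC: 103 - 2Q = 26
Q* = 77/2
P* = 103 - 1*77/2 = 129/2
Profit = (P* - MC)*Q* - FC
= (129/2 - 26)*77/2 - 30
= 77/2*77/2 - 30
= 5929/4 - 30 = 5809/4

5809/4


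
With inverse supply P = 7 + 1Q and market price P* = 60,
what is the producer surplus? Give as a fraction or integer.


Minimum supply price (at Q=0): P_min = 7
Quantity supplied at P* = 60:
Q* = (60 - 7)/1 = 53
PS = (1/2) * Q* * (P* - P_min)
PS = (1/2) * 53 * (60 - 7)
PS = (1/2) * 53 * 53 = 2809/2

2809/2


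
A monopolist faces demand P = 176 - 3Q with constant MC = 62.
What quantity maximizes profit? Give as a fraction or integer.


TR = P*Q = (176 - 3Q)Q = 176Q - 3Q^2
MR = dTR/dQ = 176 - 6Q
Set MR = MC:
176 - 6Q = 62
114 = 6Q
Q* = 114/6 = 19

19


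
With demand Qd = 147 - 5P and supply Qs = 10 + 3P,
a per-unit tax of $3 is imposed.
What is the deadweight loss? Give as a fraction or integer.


Pre-tax equilibrium quantity: Q* = 491/8
Post-tax equilibrium quantity: Q_tax = 223/4
Reduction in quantity: Q* - Q_tax = 45/8
DWL = (1/2) * tax * (Q* - Q_tax)
DWL = (1/2) * 3 * 45/8 = 135/16

135/16


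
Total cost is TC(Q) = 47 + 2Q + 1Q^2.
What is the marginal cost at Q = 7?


MC = dTC/dQ = 2 + 2*1*Q
At Q = 7:
MC = 2 + 2*7
MC = 2 + 14 = 16

16


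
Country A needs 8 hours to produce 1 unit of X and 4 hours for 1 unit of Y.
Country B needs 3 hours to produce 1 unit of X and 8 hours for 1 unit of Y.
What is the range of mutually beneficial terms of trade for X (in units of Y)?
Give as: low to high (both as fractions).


Opportunity cost of X for Country A = hours_X / hours_Y = 8/4 = 2 units of Y
Opportunity cost of X for Country B = hours_X / hours_Y = 3/8 = 3/8 units of Y
Terms of trade must be between the two opportunity costs.
Range: 3/8 to 2

3/8 to 2


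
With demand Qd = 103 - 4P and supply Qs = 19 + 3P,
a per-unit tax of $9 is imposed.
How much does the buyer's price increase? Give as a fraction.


With a per-unit tax, the buyer's price increase depends on relative slopes.
Supply slope: d = 3, Demand slope: b = 4
Buyer's price increase = d * tax / (b + d)
= 3 * 9 / (4 + 3)
= 27 / 7 = 27/7

27/7


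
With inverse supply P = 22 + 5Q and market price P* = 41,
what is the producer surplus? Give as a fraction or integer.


Minimum supply price (at Q=0): P_min = 22
Quantity supplied at P* = 41:
Q* = (41 - 22)/5 = 19/5
PS = (1/2) * Q* * (P* - P_min)
PS = (1/2) * 19/5 * (41 - 22)
PS = (1/2) * 19/5 * 19 = 361/10

361/10


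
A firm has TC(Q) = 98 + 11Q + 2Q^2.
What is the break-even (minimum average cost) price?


AC(Q) = 98/Q + 11 + 2Q
To minimize: dAC/dQ = -98/Q^2 + 2 = 0
Q^2 = 98/2 = 49
Q* = 7
Min AC = 98/7 + 11 + 2*7
Min AC = 14 + 11 + 14 = 39

39


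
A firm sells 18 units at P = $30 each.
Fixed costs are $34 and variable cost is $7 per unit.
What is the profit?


Total Revenue = P * Q = 30 * 18 = $540
Total Cost = FC + VC*Q = 34 + 7*18 = $160
Profit = TR - TC = 540 - 160 = $380

$380


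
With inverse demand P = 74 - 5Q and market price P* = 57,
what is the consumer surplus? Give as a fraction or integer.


Maximum willingness to pay (at Q=0): P_max = 74
Quantity demanded at P* = 57:
Q* = (74 - 57)/5 = 17/5
CS = (1/2) * Q* * (P_max - P*)
CS = (1/2) * 17/5 * (74 - 57)
CS = (1/2) * 17/5 * 17 = 289/10

289/10


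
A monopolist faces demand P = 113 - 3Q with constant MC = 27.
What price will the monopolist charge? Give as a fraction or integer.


MR = 113 - 6Q
Set MR = MC: 113 - 6Q = 27
Q* = 43/3
Substitute into demand:
P* = 113 - 3*43/3 = 70

70


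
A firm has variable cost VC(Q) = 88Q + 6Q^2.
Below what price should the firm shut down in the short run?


AVC(Q) = VC(Q)/Q = 88 + 6Q
AVC is increasing in Q, so minimum AVC is at Q -> 0+.
Min AVC = 88
The firm should shut down if P < 88.

88


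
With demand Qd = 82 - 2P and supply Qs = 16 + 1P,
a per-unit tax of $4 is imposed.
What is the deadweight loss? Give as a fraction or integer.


Pre-tax equilibrium quantity: Q* = 38
Post-tax equilibrium quantity: Q_tax = 106/3
Reduction in quantity: Q* - Q_tax = 8/3
DWL = (1/2) * tax * (Q* - Q_tax)
DWL = (1/2) * 4 * 8/3 = 16/3

16/3


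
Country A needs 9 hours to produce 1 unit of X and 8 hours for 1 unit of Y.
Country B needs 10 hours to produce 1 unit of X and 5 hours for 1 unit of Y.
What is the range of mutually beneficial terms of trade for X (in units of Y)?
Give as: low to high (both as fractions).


Opportunity cost of X for Country A = hours_X / hours_Y = 9/8 = 9/8 units of Y
Opportunity cost of X for Country B = hours_X / hours_Y = 10/5 = 2 units of Y
Terms of trade must be between the two opportunity costs.
Range: 9/8 to 2

9/8 to 2


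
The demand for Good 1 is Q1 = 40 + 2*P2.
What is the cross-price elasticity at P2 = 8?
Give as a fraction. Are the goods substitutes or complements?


dQ1/dP2 = 2
At P2 = 8: Q1 = 40 + 2*8 = 56
Exy = (dQ1/dP2)(P2/Q1) = 2 * 8 / 56 = 2/7
Since Exy > 0, the goods are substitutes.

2/7 (substitutes)


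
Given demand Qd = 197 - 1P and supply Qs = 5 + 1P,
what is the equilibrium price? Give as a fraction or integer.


At equilibrium, Qd = Qs.
197 - 1P = 5 + 1P
197 - 5 = 1P + 1P
192 = 2P
P* = 192/2 = 96

96


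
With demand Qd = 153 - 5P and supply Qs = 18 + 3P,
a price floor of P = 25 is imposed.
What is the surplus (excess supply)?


At P = 25:
Qd = 153 - 5*25 = 28
Qs = 18 + 3*25 = 93
Surplus = Qs - Qd = 93 - 28 = 65

65


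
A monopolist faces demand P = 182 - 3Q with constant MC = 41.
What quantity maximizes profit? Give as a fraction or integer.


TR = P*Q = (182 - 3Q)Q = 182Q - 3Q^2
MR = dTR/dQ = 182 - 6Q
Set MR = MC:
182 - 6Q = 41
141 = 6Q
Q* = 141/6 = 47/2

47/2


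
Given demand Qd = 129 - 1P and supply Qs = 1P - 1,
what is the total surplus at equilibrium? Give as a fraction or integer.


Find equilibrium: 129 - 1P = 1P - 1
129 + 1 = 2P
P* = 130/2 = 65
Q* = 1*65 - 1 = 64
Inverse demand: P = 129 - Q/1, so P_max = 129
Inverse supply: P = 1 + Q/1, so P_min = 1
CS = (1/2) * 64 * (129 - 65) = 2048
PS = (1/2) * 64 * (65 - 1) = 2048
TS = CS + PS = 2048 + 2048 = 4096

4096


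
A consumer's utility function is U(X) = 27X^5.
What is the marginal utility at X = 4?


MU = dU/dX = 27*5*X^(5-1)
MU = 135*X^4
At X = 4:
MU = 135 * 4^4
MU = 135 * 256 = 34560

34560


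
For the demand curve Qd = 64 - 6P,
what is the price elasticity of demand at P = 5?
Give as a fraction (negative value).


dQ/dP = -6
At P = 5: Q = 64 - 6*5 = 34
E = (dQ/dP)(P/Q) = (-6)(5/34) = -15/17

-15/17


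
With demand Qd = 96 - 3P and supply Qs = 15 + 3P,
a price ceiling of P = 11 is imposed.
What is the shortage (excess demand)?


At P = 11:
Qd = 96 - 3*11 = 63
Qs = 15 + 3*11 = 48
Shortage = Qd - Qs = 63 - 48 = 15

15


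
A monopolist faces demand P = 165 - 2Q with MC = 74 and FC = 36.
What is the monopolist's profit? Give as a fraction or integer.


MR = MC: 165 - 4Q = 74
Q* = 91/4
P* = 165 - 2*91/4 = 239/2
Profit = (P* - MC)*Q* - FC
= (239/2 - 74)*91/4 - 36
= 91/2*91/4 - 36
= 8281/8 - 36 = 7993/8

7993/8


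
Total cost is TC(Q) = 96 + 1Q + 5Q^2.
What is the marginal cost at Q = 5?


MC = dTC/dQ = 1 + 2*5*Q
At Q = 5:
MC = 1 + 10*5
MC = 1 + 50 = 51

51


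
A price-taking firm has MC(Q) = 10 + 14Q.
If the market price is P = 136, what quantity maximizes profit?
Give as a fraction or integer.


In perfect competition, profit is maximized where P = MC.
136 = 10 + 14Q
126 = 14Q
Q* = 126/14 = 9

9


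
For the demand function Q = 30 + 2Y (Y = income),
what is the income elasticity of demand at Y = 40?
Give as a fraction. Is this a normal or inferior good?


dQ/dY = 2
At Y = 40: Q = 30 + 2*40 = 110
Ey = (dQ/dY)(Y/Q) = 2 * 40 / 110 = 8/11
Since Ey > 0, this is a normal good.

8/11 (normal good)


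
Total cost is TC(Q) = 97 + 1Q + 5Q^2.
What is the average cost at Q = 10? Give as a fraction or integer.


TC(10) = 97 + 1*10 + 5*10^2
TC(10) = 97 + 10 + 500 = 607
AC = TC/Q = 607/10 = 607/10

607/10


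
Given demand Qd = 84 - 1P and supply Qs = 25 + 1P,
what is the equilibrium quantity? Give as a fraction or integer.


First find equilibrium price:
84 - 1P = 25 + 1P
P* = 59/2 = 59/2
Then substitute into demand:
Q* = 84 - 1 * 59/2 = 109/2

109/2


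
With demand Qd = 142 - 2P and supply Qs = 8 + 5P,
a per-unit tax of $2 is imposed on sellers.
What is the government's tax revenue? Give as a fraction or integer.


With tax on sellers, new supply: Qs' = 8 + 5(P - 2)
= 5P - 2
New equilibrium quantity:
Q_new = 706/7
Tax revenue = tax * Q_new = 2 * 706/7 = 1412/7

1412/7


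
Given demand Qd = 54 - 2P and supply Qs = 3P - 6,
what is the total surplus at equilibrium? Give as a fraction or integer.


Find equilibrium: 54 - 2P = 3P - 6
54 + 6 = 5P
P* = 60/5 = 12
Q* = 3*12 - 6 = 30
Inverse demand: P = 27 - Q/2, so P_max = 27
Inverse supply: P = 2 + Q/3, so P_min = 2
CS = (1/2) * 30 * (27 - 12) = 225
PS = (1/2) * 30 * (12 - 2) = 150
TS = CS + PS = 225 + 150 = 375

375


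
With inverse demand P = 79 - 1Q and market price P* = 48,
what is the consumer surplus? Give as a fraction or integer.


Maximum willingness to pay (at Q=0): P_max = 79
Quantity demanded at P* = 48:
Q* = (79 - 48)/1 = 31
CS = (1/2) * Q* * (P_max - P*)
CS = (1/2) * 31 * (79 - 48)
CS = (1/2) * 31 * 31 = 961/2

961/2


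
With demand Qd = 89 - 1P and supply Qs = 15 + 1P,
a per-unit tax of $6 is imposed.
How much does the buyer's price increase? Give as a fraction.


With a per-unit tax, the buyer's price increase depends on relative slopes.
Supply slope: d = 1, Demand slope: b = 1
Buyer's price increase = d * tax / (b + d)
= 1 * 6 / (1 + 1)
= 6 / 2 = 3

3


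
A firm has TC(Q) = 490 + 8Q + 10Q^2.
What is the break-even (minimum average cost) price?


AC(Q) = 490/Q + 8 + 10Q
To minimize: dAC/dQ = -490/Q^2 + 10 = 0
Q^2 = 490/10 = 49
Q* = 7
Min AC = 490/7 + 8 + 10*7
Min AC = 70 + 8 + 70 = 148

148


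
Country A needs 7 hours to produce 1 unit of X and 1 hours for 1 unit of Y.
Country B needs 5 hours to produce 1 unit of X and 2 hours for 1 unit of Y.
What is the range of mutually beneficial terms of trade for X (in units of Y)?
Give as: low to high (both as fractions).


Opportunity cost of X for Country A = hours_X / hours_Y = 7/1 = 7 units of Y
Opportunity cost of X for Country B = hours_X / hours_Y = 5/2 = 5/2 units of Y
Terms of trade must be between the two opportunity costs.
Range: 5/2 to 7

5/2 to 7


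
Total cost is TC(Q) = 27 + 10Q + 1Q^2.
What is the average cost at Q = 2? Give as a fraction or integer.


TC(2) = 27 + 10*2 + 1*2^2
TC(2) = 27 + 20 + 4 = 51
AC = TC/Q = 51/2 = 51/2

51/2


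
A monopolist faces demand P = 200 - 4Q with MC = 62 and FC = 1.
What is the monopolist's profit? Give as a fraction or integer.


MR = MC: 200 - 8Q = 62
Q* = 69/4
P* = 200 - 4*69/4 = 131
Profit = (P* - MC)*Q* - FC
= (131 - 62)*69/4 - 1
= 69*69/4 - 1
= 4761/4 - 1 = 4757/4

4757/4


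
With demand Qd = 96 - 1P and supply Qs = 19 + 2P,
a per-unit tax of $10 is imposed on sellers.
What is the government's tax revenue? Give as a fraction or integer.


With tax on sellers, new supply: Qs' = 19 + 2(P - 10)
= 2P - 1
New equilibrium quantity:
Q_new = 191/3
Tax revenue = tax * Q_new = 10 * 191/3 = 1910/3

1910/3


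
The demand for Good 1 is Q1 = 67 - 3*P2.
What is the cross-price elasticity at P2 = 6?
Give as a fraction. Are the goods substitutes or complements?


dQ1/dP2 = -3
At P2 = 6: Q1 = 67 - 3*6 = 49
Exy = (dQ1/dP2)(P2/Q1) = -3 * 6 / 49 = -18/49
Since Exy < 0, the goods are complements.

-18/49 (complements)


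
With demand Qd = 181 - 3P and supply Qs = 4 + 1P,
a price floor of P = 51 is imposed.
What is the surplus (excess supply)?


At P = 51:
Qd = 181 - 3*51 = 28
Qs = 4 + 1*51 = 55
Surplus = Qs - Qd = 55 - 28 = 27

27


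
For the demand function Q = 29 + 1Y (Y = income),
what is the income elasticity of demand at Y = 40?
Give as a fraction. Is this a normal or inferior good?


dQ/dY = 1
At Y = 40: Q = 29 + 1*40 = 69
Ey = (dQ/dY)(Y/Q) = 1 * 40 / 69 = 40/69
Since Ey > 0, this is a normal good.

40/69 (normal good)


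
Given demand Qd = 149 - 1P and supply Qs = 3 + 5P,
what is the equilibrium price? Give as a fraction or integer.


At equilibrium, Qd = Qs.
149 - 1P = 3 + 5P
149 - 3 = 1P + 5P
146 = 6P
P* = 146/6 = 73/3

73/3


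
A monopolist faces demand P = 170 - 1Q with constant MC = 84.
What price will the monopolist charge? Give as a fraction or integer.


MR = 170 - 2Q
Set MR = MC: 170 - 2Q = 84
Q* = 43
Substitute into demand:
P* = 170 - 1*43 = 127

127


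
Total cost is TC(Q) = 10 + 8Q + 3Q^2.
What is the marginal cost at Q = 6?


MC = dTC/dQ = 8 + 2*3*Q
At Q = 6:
MC = 8 + 6*6
MC = 8 + 36 = 44

44


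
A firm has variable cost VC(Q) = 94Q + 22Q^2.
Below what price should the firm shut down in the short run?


AVC(Q) = VC(Q)/Q = 94 + 22Q
AVC is increasing in Q, so minimum AVC is at Q -> 0+.
Min AVC = 94
The firm should shut down if P < 94.

94


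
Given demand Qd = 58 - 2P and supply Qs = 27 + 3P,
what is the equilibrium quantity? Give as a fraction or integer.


First find equilibrium price:
58 - 2P = 27 + 3P
P* = 31/5 = 31/5
Then substitute into demand:
Q* = 58 - 2 * 31/5 = 228/5

228/5


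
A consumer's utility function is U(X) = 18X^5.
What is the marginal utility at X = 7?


MU = dU/dX = 18*5*X^(5-1)
MU = 90*X^4
At X = 7:
MU = 90 * 7^4
MU = 90 * 2401 = 216090

216090


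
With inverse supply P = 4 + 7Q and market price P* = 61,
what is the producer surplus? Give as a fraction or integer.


Minimum supply price (at Q=0): P_min = 4
Quantity supplied at P* = 61:
Q* = (61 - 4)/7 = 57/7
PS = (1/2) * Q* * (P* - P_min)
PS = (1/2) * 57/7 * (61 - 4)
PS = (1/2) * 57/7 * 57 = 3249/14

3249/14


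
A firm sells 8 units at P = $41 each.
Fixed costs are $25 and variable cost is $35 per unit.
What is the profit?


Total Revenue = P * Q = 41 * 8 = $328
Total Cost = FC + VC*Q = 25 + 35*8 = $305
Profit = TR - TC = 328 - 305 = $23

$23


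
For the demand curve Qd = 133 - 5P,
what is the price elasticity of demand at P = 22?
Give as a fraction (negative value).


dQ/dP = -5
At P = 22: Q = 133 - 5*22 = 23
E = (dQ/dP)(P/Q) = (-5)(22/23) = -110/23

-110/23


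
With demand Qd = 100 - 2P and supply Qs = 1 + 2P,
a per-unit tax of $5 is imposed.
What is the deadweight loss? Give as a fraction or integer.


Pre-tax equilibrium quantity: Q* = 101/2
Post-tax equilibrium quantity: Q_tax = 91/2
Reduction in quantity: Q* - Q_tax = 5
DWL = (1/2) * tax * (Q* - Q_tax)
DWL = (1/2) * 5 * 5 = 25/2

25/2


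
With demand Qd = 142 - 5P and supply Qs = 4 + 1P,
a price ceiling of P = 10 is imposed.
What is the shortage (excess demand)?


At P = 10:
Qd = 142 - 5*10 = 92
Qs = 4 + 1*10 = 14
Shortage = Qd - Qs = 92 - 14 = 78

78


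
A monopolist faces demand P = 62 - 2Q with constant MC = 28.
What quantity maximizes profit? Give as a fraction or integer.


TR = P*Q = (62 - 2Q)Q = 62Q - 2Q^2
MR = dTR/dQ = 62 - 4Q
Set MR = MC:
62 - 4Q = 28
34 = 4Q
Q* = 34/4 = 17/2

17/2


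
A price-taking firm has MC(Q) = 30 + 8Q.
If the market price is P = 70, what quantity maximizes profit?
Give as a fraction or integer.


In perfect competition, profit is maximized where P = MC.
70 = 30 + 8Q
40 = 8Q
Q* = 40/8 = 5

5


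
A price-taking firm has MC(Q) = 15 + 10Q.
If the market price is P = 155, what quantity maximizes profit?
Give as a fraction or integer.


In perfect competition, profit is maximized where P = MC.
155 = 15 + 10Q
140 = 10Q
Q* = 140/10 = 14

14


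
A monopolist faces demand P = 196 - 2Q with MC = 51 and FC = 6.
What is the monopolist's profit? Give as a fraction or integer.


MR = MC: 196 - 4Q = 51
Q* = 145/4
P* = 196 - 2*145/4 = 247/2
Profit = (P* - MC)*Q* - FC
= (247/2 - 51)*145/4 - 6
= 145/2*145/4 - 6
= 21025/8 - 6 = 20977/8

20977/8


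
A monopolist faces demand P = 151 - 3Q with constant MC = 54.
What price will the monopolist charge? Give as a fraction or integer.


MR = 151 - 6Q
Set MR = MC: 151 - 6Q = 54
Q* = 97/6
Substitute into demand:
P* = 151 - 3*97/6 = 205/2

205/2


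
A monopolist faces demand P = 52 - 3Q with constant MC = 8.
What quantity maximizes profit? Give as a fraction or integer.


TR = P*Q = (52 - 3Q)Q = 52Q - 3Q^2
MR = dTR/dQ = 52 - 6Q
Set MR = MC:
52 - 6Q = 8
44 = 6Q
Q* = 44/6 = 22/3

22/3


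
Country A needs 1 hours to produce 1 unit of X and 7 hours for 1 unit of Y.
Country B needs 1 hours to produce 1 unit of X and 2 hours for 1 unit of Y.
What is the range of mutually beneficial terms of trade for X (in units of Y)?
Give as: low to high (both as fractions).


Opportunity cost of X for Country A = hours_X / hours_Y = 1/7 = 1/7 units of Y
Opportunity cost of X for Country B = hours_X / hours_Y = 1/2 = 1/2 units of Y
Terms of trade must be between the two opportunity costs.
Range: 1/7 to 1/2

1/7 to 1/2


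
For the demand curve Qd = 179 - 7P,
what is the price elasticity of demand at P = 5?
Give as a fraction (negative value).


dQ/dP = -7
At P = 5: Q = 179 - 7*5 = 144
E = (dQ/dP)(P/Q) = (-7)(5/144) = -35/144

-35/144


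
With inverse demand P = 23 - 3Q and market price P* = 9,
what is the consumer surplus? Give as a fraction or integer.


Maximum willingness to pay (at Q=0): P_max = 23
Quantity demanded at P* = 9:
Q* = (23 - 9)/3 = 14/3
CS = (1/2) * Q* * (P_max - P*)
CS = (1/2) * 14/3 * (23 - 9)
CS = (1/2) * 14/3 * 14 = 98/3

98/3


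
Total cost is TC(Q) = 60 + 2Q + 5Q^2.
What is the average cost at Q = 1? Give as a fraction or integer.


TC(1) = 60 + 2*1 + 5*1^2
TC(1) = 60 + 2 + 5 = 67
AC = TC/Q = 67/1 = 67

67


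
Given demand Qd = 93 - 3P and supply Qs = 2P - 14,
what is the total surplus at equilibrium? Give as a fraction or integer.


Find equilibrium: 93 - 3P = 2P - 14
93 + 14 = 5P
P* = 107/5 = 107/5
Q* = 2*107/5 - 14 = 144/5
Inverse demand: P = 31 - Q/3, so P_max = 31
Inverse supply: P = 7 + Q/2, so P_min = 7
CS = (1/2) * 144/5 * (31 - 107/5) = 3456/25
PS = (1/2) * 144/5 * (107/5 - 7) = 5184/25
TS = CS + PS = 3456/25 + 5184/25 = 1728/5

1728/5


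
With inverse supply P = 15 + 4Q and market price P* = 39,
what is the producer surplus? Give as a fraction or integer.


Minimum supply price (at Q=0): P_min = 15
Quantity supplied at P* = 39:
Q* = (39 - 15)/4 = 6
PS = (1/2) * Q* * (P* - P_min)
PS = (1/2) * 6 * (39 - 15)
PS = (1/2) * 6 * 24 = 72

72


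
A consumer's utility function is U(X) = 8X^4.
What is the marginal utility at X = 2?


MU = dU/dX = 8*4*X^(4-1)
MU = 32*X^3
At X = 2:
MU = 32 * 2^3
MU = 32 * 8 = 256

256


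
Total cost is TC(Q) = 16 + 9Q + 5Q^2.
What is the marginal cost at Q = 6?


MC = dTC/dQ = 9 + 2*5*Q
At Q = 6:
MC = 9 + 10*6
MC = 9 + 60 = 69

69


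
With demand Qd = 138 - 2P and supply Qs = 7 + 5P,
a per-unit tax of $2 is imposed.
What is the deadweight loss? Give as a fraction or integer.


Pre-tax equilibrium quantity: Q* = 704/7
Post-tax equilibrium quantity: Q_tax = 684/7
Reduction in quantity: Q* - Q_tax = 20/7
DWL = (1/2) * tax * (Q* - Q_tax)
DWL = (1/2) * 2 * 20/7 = 20/7

20/7


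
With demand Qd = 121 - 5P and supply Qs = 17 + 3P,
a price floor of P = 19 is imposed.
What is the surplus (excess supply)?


At P = 19:
Qd = 121 - 5*19 = 26
Qs = 17 + 3*19 = 74
Surplus = Qs - Qd = 74 - 26 = 48

48


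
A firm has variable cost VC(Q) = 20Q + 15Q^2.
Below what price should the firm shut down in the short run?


AVC(Q) = VC(Q)/Q = 20 + 15Q
AVC is increasing in Q, so minimum AVC is at Q -> 0+.
Min AVC = 20
The firm should shut down if P < 20.

20


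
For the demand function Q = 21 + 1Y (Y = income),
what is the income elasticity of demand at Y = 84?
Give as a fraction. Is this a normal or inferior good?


dQ/dY = 1
At Y = 84: Q = 21 + 1*84 = 105
Ey = (dQ/dY)(Y/Q) = 1 * 84 / 105 = 4/5
Since Ey > 0, this is a normal good.

4/5 (normal good)


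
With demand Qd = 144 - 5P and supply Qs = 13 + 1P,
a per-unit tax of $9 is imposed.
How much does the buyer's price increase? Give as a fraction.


With a per-unit tax, the buyer's price increase depends on relative slopes.
Supply slope: d = 1, Demand slope: b = 5
Buyer's price increase = d * tax / (b + d)
= 1 * 9 / (5 + 1)
= 9 / 6 = 3/2

3/2


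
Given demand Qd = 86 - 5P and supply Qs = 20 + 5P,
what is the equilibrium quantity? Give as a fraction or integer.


First find equilibrium price:
86 - 5P = 20 + 5P
P* = 66/10 = 33/5
Then substitute into demand:
Q* = 86 - 5 * 33/5 = 53

53


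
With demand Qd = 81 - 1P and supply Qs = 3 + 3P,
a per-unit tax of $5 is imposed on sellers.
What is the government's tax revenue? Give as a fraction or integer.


With tax on sellers, new supply: Qs' = 3 + 3(P - 5)
= 3P - 12
New equilibrium quantity:
Q_new = 231/4
Tax revenue = tax * Q_new = 5 * 231/4 = 1155/4

1155/4


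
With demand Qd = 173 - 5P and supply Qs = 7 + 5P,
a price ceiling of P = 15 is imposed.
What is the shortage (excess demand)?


At P = 15:
Qd = 173 - 5*15 = 98
Qs = 7 + 5*15 = 82
Shortage = Qd - Qs = 98 - 82 = 16

16


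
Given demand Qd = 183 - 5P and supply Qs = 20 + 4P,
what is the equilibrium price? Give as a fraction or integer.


At equilibrium, Qd = Qs.
183 - 5P = 20 + 4P
183 - 20 = 5P + 4P
163 = 9P
P* = 163/9 = 163/9

163/9


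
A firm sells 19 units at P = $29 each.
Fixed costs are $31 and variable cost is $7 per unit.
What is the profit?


Total Revenue = P * Q = 29 * 19 = $551
Total Cost = FC + VC*Q = 31 + 7*19 = $164
Profit = TR - TC = 551 - 164 = $387

$387


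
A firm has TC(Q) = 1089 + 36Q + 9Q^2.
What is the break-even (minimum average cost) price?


AC(Q) = 1089/Q + 36 + 9Q
To minimize: dAC/dQ = -1089/Q^2 + 9 = 0
Q^2 = 1089/9 = 121
Q* = 11
Min AC = 1089/11 + 36 + 9*11
Min AC = 99 + 36 + 99 = 234

234


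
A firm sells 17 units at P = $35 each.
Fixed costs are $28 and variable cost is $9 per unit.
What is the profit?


Total Revenue = P * Q = 35 * 17 = $595
Total Cost = FC + VC*Q = 28 + 9*17 = $181
Profit = TR - TC = 595 - 181 = $414

$414


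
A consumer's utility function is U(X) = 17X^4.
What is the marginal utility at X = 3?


MU = dU/dX = 17*4*X^(4-1)
MU = 68*X^3
At X = 3:
MU = 68 * 3^3
MU = 68 * 27 = 1836

1836


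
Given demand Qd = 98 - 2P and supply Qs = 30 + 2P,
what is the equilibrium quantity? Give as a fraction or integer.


First find equilibrium price:
98 - 2P = 30 + 2P
P* = 68/4 = 17
Then substitute into demand:
Q* = 98 - 2 * 17 = 64

64


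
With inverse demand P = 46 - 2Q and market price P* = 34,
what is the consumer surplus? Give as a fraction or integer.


Maximum willingness to pay (at Q=0): P_max = 46
Quantity demanded at P* = 34:
Q* = (46 - 34)/2 = 6
CS = (1/2) * Q* * (P_max - P*)
CS = (1/2) * 6 * (46 - 34)
CS = (1/2) * 6 * 12 = 36

36


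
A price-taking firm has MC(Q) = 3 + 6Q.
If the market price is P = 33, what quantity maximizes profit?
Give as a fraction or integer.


In perfect competition, profit is maximized where P = MC.
33 = 3 + 6Q
30 = 6Q
Q* = 30/6 = 5

5


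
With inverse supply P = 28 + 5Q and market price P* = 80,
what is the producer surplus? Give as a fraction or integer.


Minimum supply price (at Q=0): P_min = 28
Quantity supplied at P* = 80:
Q* = (80 - 28)/5 = 52/5
PS = (1/2) * Q* * (P* - P_min)
PS = (1/2) * 52/5 * (80 - 28)
PS = (1/2) * 52/5 * 52 = 1352/5

1352/5


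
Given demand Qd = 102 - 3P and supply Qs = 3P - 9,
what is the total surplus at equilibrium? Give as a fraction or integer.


Find equilibrium: 102 - 3P = 3P - 9
102 + 9 = 6P
P* = 111/6 = 37/2
Q* = 3*37/2 - 9 = 93/2
Inverse demand: P = 34 - Q/3, so P_max = 34
Inverse supply: P = 3 + Q/3, so P_min = 3
CS = (1/2) * 93/2 * (34 - 37/2) = 2883/8
PS = (1/2) * 93/2 * (37/2 - 3) = 2883/8
TS = CS + PS = 2883/8 + 2883/8 = 2883/4

2883/4


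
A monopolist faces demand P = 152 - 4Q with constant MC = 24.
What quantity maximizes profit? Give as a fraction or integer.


TR = P*Q = (152 - 4Q)Q = 152Q - 4Q^2
MR = dTR/dQ = 152 - 8Q
Set MR = MC:
152 - 8Q = 24
128 = 8Q
Q* = 128/8 = 16

16


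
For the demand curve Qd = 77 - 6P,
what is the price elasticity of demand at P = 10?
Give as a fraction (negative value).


dQ/dP = -6
At P = 10: Q = 77 - 6*10 = 17
E = (dQ/dP)(P/Q) = (-6)(10/17) = -60/17

-60/17


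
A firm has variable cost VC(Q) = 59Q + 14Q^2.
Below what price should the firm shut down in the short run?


AVC(Q) = VC(Q)/Q = 59 + 14Q
AVC is increasing in Q, so minimum AVC is at Q -> 0+.
Min AVC = 59
The firm should shut down if P < 59.

59


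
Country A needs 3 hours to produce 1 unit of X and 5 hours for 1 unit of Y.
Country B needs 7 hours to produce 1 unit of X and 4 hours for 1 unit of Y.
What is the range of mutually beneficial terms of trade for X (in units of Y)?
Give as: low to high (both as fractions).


Opportunity cost of X for Country A = hours_X / hours_Y = 3/5 = 3/5 units of Y
Opportunity cost of X for Country B = hours_X / hours_Y = 7/4 = 7/4 units of Y
Terms of trade must be between the two opportunity costs.
Range: 3/5 to 7/4

3/5 to 7/4


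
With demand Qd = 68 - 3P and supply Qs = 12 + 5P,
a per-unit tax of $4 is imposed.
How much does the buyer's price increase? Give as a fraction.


With a per-unit tax, the buyer's price increase depends on relative slopes.
Supply slope: d = 5, Demand slope: b = 3
Buyer's price increase = d * tax / (b + d)
= 5 * 4 / (3 + 5)
= 20 / 8 = 5/2

5/2


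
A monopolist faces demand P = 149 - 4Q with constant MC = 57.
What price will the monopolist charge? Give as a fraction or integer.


MR = 149 - 8Q
Set MR = MC: 149 - 8Q = 57
Q* = 23/2
Substitute into demand:
P* = 149 - 4*23/2 = 103

103


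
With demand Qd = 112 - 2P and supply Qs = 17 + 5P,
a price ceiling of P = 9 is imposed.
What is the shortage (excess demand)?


At P = 9:
Qd = 112 - 2*9 = 94
Qs = 17 + 5*9 = 62
Shortage = Qd - Qs = 94 - 62 = 32

32


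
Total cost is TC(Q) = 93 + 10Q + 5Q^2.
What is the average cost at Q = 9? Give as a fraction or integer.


TC(9) = 93 + 10*9 + 5*9^2
TC(9) = 93 + 90 + 405 = 588
AC = TC/Q = 588/9 = 196/3

196/3


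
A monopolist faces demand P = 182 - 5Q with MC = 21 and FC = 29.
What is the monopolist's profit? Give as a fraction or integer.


MR = MC: 182 - 10Q = 21
Q* = 161/10
P* = 182 - 5*161/10 = 203/2
Profit = (P* - MC)*Q* - FC
= (203/2 - 21)*161/10 - 29
= 161/2*161/10 - 29
= 25921/20 - 29 = 25341/20

25341/20


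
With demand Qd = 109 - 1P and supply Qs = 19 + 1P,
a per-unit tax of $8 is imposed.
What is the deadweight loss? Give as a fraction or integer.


Pre-tax equilibrium quantity: Q* = 64
Post-tax equilibrium quantity: Q_tax = 60
Reduction in quantity: Q* - Q_tax = 4
DWL = (1/2) * tax * (Q* - Q_tax)
DWL = (1/2) * 8 * 4 = 16

16


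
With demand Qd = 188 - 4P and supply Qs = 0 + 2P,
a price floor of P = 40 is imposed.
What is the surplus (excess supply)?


At P = 40:
Qd = 188 - 4*40 = 28
Qs = 0 + 2*40 = 80
Surplus = Qs - Qd = 80 - 28 = 52

52


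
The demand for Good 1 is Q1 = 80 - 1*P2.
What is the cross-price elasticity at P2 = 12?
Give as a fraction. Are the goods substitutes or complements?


dQ1/dP2 = -1
At P2 = 12: Q1 = 80 - 1*12 = 68
Exy = (dQ1/dP2)(P2/Q1) = -1 * 12 / 68 = -3/17
Since Exy < 0, the goods are complements.

-3/17 (complements)


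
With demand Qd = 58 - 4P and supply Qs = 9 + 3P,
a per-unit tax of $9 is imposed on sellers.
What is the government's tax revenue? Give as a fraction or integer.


With tax on sellers, new supply: Qs' = 9 + 3(P - 9)
= 3P - 18
New equilibrium quantity:
Q_new = 102/7
Tax revenue = tax * Q_new = 9 * 102/7 = 918/7

918/7


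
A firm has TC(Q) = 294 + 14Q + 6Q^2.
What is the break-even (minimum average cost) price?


AC(Q) = 294/Q + 14 + 6Q
To minimize: dAC/dQ = -294/Q^2 + 6 = 0
Q^2 = 294/6 = 49
Q* = 7
Min AC = 294/7 + 14 + 6*7
Min AC = 42 + 14 + 42 = 98

98


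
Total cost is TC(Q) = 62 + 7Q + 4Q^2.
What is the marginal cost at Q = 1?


MC = dTC/dQ = 7 + 2*4*Q
At Q = 1:
MC = 7 + 8*1
MC = 7 + 8 = 15

15


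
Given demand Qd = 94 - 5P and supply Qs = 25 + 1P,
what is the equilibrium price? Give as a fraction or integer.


At equilibrium, Qd = Qs.
94 - 5P = 25 + 1P
94 - 25 = 5P + 1P
69 = 6P
P* = 69/6 = 23/2

23/2


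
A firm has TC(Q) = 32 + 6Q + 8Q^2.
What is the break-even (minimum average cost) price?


AC(Q) = 32/Q + 6 + 8Q
To minimize: dAC/dQ = -32/Q^2 + 8 = 0
Q^2 = 32/8 = 4
Q* = 2
Min AC = 32/2 + 6 + 8*2
Min AC = 16 + 6 + 16 = 38

38


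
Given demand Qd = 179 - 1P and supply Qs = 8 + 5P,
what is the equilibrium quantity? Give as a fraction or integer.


First find equilibrium price:
179 - 1P = 8 + 5P
P* = 171/6 = 57/2
Then substitute into demand:
Q* = 179 - 1 * 57/2 = 301/2

301/2


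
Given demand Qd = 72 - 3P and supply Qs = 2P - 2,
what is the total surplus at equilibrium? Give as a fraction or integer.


Find equilibrium: 72 - 3P = 2P - 2
72 + 2 = 5P
P* = 74/5 = 74/5
Q* = 2*74/5 - 2 = 138/5
Inverse demand: P = 24 - Q/3, so P_max = 24
Inverse supply: P = 1 + Q/2, so P_min = 1
CS = (1/2) * 138/5 * (24 - 74/5) = 3174/25
PS = (1/2) * 138/5 * (74/5 - 1) = 4761/25
TS = CS + PS = 3174/25 + 4761/25 = 1587/5

1587/5


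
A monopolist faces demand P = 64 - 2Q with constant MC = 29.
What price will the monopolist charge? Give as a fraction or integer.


MR = 64 - 4Q
Set MR = MC: 64 - 4Q = 29
Q* = 35/4
Substitute into demand:
P* = 64 - 2*35/4 = 93/2

93/2


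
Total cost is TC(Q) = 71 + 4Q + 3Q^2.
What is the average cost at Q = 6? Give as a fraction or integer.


TC(6) = 71 + 4*6 + 3*6^2
TC(6) = 71 + 24 + 108 = 203
AC = TC/Q = 203/6 = 203/6

203/6


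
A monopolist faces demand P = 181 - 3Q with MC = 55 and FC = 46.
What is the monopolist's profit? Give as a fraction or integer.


MR = MC: 181 - 6Q = 55
Q* = 21
P* = 181 - 3*21 = 118
Profit = (P* - MC)*Q* - FC
= (118 - 55)*21 - 46
= 63*21 - 46
= 1323 - 46 = 1277

1277


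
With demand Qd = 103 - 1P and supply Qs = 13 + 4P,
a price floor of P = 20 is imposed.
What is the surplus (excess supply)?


At P = 20:
Qd = 103 - 1*20 = 83
Qs = 13 + 4*20 = 93
Surplus = Qs - Qd = 93 - 83 = 10

10


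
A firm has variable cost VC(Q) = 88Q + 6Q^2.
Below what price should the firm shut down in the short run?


AVC(Q) = VC(Q)/Q = 88 + 6Q
AVC is increasing in Q, so minimum AVC is at Q -> 0+.
Min AVC = 88
The firm should shut down if P < 88.

88


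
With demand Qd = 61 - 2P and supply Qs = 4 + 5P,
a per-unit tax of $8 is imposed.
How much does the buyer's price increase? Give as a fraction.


With a per-unit tax, the buyer's price increase depends on relative slopes.
Supply slope: d = 5, Demand slope: b = 2
Buyer's price increase = d * tax / (b + d)
= 5 * 8 / (2 + 5)
= 40 / 7 = 40/7

40/7


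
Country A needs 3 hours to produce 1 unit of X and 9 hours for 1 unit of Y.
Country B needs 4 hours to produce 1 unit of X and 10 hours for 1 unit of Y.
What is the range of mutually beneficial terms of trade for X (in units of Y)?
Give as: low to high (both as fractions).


Opportunity cost of X for Country A = hours_X / hours_Y = 3/9 = 1/3 units of Y
Opportunity cost of X for Country B = hours_X / hours_Y = 4/10 = 2/5 units of Y
Terms of trade must be between the two opportunity costs.
Range: 1/3 to 2/5

1/3 to 2/5


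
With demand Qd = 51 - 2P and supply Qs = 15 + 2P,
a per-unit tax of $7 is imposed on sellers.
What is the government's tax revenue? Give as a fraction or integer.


With tax on sellers, new supply: Qs' = 15 + 2(P - 7)
= 1 + 2P
New equilibrium quantity:
Q_new = 26
Tax revenue = tax * Q_new = 7 * 26 = 182

182


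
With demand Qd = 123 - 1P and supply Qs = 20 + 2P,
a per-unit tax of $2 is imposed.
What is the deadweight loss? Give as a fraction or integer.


Pre-tax equilibrium quantity: Q* = 266/3
Post-tax equilibrium quantity: Q_tax = 262/3
Reduction in quantity: Q* - Q_tax = 4/3
DWL = (1/2) * tax * (Q* - Q_tax)
DWL = (1/2) * 2 * 4/3 = 4/3

4/3


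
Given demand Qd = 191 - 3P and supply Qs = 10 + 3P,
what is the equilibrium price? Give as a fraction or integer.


At equilibrium, Qd = Qs.
191 - 3P = 10 + 3P
191 - 10 = 3P + 3P
181 = 6P
P* = 181/6 = 181/6

181/6


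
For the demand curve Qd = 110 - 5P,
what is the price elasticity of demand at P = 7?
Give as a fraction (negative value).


dQ/dP = -5
At P = 7: Q = 110 - 5*7 = 75
E = (dQ/dP)(P/Q) = (-5)(7/75) = -7/15

-7/15


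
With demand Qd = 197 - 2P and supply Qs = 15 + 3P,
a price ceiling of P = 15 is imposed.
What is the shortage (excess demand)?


At P = 15:
Qd = 197 - 2*15 = 167
Qs = 15 + 3*15 = 60
Shortage = Qd - Qs = 167 - 60 = 107

107


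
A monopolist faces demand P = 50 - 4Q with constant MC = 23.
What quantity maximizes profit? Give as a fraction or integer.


TR = P*Q = (50 - 4Q)Q = 50Q - 4Q^2
MR = dTR/dQ = 50 - 8Q
Set MR = MC:
50 - 8Q = 23
27 = 8Q
Q* = 27/8 = 27/8

27/8


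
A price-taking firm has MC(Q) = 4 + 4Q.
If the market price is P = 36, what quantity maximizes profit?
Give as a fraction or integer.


In perfect competition, profit is maximized where P = MC.
36 = 4 + 4Q
32 = 4Q
Q* = 32/4 = 8

8


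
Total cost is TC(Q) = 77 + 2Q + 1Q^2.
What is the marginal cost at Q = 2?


MC = dTC/dQ = 2 + 2*1*Q
At Q = 2:
MC = 2 + 2*2
MC = 2 + 4 = 6

6


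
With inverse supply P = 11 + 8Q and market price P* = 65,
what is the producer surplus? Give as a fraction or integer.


Minimum supply price (at Q=0): P_min = 11
Quantity supplied at P* = 65:
Q* = (65 - 11)/8 = 27/4
PS = (1/2) * Q* * (P* - P_min)
PS = (1/2) * 27/4 * (65 - 11)
PS = (1/2) * 27/4 * 54 = 729/4

729/4


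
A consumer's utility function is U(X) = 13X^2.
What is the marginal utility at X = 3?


MU = dU/dX = 13*2*X^(2-1)
MU = 26*X^1
At X = 3:
MU = 26 * 3^1
MU = 26 * 3 = 78

78


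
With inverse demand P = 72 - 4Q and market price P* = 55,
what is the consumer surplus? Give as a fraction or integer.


Maximum willingness to pay (at Q=0): P_max = 72
Quantity demanded at P* = 55:
Q* = (72 - 55)/4 = 17/4
CS = (1/2) * Q* * (P_max - P*)
CS = (1/2) * 17/4 * (72 - 55)
CS = (1/2) * 17/4 * 17 = 289/8

289/8


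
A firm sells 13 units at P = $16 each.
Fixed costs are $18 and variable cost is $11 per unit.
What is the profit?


Total Revenue = P * Q = 16 * 13 = $208
Total Cost = FC + VC*Q = 18 + 11*13 = $161
Profit = TR - TC = 208 - 161 = $47

$47


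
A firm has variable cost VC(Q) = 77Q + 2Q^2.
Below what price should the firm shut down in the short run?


AVC(Q) = VC(Q)/Q = 77 + 2Q
AVC is increasing in Q, so minimum AVC is at Q -> 0+.
Min AVC = 77
The firm should shut down if P < 77.

77


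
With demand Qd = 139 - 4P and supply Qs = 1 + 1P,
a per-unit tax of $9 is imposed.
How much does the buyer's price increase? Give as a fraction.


With a per-unit tax, the buyer's price increase depends on relative slopes.
Supply slope: d = 1, Demand slope: b = 4
Buyer's price increase = d * tax / (b + d)
= 1 * 9 / (4 + 1)
= 9 / 5 = 9/5

9/5


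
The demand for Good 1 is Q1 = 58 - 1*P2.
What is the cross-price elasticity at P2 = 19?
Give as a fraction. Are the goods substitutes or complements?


dQ1/dP2 = -1
At P2 = 19: Q1 = 58 - 1*19 = 39
Exy = (dQ1/dP2)(P2/Q1) = -1 * 19 / 39 = -19/39
Since Exy < 0, the goods are complements.

-19/39 (complements)


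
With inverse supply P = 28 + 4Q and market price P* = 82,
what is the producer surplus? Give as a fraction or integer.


Minimum supply price (at Q=0): P_min = 28
Quantity supplied at P* = 82:
Q* = (82 - 28)/4 = 27/2
PS = (1/2) * Q* * (P* - P_min)
PS = (1/2) * 27/2 * (82 - 28)
PS = (1/2) * 27/2 * 54 = 729/2

729/2


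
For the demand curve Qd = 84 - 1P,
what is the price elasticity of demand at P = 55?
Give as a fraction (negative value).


dQ/dP = -1
At P = 55: Q = 84 - 1*55 = 29
E = (dQ/dP)(P/Q) = (-1)(55/29) = -55/29

-55/29


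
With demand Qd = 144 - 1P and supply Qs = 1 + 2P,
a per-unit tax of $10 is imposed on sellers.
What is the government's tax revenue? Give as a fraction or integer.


With tax on sellers, new supply: Qs' = 1 + 2(P - 10)
= 2P - 19
New equilibrium quantity:
Q_new = 269/3
Tax revenue = tax * Q_new = 10 * 269/3 = 2690/3

2690/3


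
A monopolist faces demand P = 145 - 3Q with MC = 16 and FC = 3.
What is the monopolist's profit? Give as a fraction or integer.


MR = MC: 145 - 6Q = 16
Q* = 43/2
P* = 145 - 3*43/2 = 161/2
Profit = (P* - MC)*Q* - FC
= (161/2 - 16)*43/2 - 3
= 129/2*43/2 - 3
= 5547/4 - 3 = 5535/4

5535/4


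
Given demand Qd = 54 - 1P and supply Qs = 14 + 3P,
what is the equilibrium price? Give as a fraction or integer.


At equilibrium, Qd = Qs.
54 - 1P = 14 + 3P
54 - 14 = 1P + 3P
40 = 4P
P* = 40/4 = 10

10


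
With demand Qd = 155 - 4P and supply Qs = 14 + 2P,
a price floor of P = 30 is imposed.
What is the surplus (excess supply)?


At P = 30:
Qd = 155 - 4*30 = 35
Qs = 14 + 2*30 = 74
Surplus = Qs - Qd = 74 - 35 = 39

39


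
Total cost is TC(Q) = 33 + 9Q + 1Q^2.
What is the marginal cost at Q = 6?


MC = dTC/dQ = 9 + 2*1*Q
At Q = 6:
MC = 9 + 2*6
MC = 9 + 12 = 21

21


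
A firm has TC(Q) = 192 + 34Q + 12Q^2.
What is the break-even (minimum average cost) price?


AC(Q) = 192/Q + 34 + 12Q
To minimize: dAC/dQ = -192/Q^2 + 12 = 0
Q^2 = 192/12 = 16
Q* = 4
Min AC = 192/4 + 34 + 12*4
Min AC = 48 + 34 + 48 = 130

130


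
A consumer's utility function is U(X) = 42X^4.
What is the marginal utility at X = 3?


MU = dU/dX = 42*4*X^(4-1)
MU = 168*X^3
At X = 3:
MU = 168 * 3^3
MU = 168 * 27 = 4536

4536


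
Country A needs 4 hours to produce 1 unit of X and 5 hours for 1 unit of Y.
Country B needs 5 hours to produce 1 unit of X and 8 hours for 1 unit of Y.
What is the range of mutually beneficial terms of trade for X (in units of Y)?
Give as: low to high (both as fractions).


Opportunity cost of X for Country A = hours_X / hours_Y = 4/5 = 4/5 units of Y
Opportunity cost of X for Country B = hours_X / hours_Y = 5/8 = 5/8 units of Y
Terms of trade must be between the two opportunity costs.
Range: 5/8 to 4/5

5/8 to 4/5


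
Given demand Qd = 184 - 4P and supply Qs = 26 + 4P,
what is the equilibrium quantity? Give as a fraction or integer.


First find equilibrium price:
184 - 4P = 26 + 4P
P* = 158/8 = 79/4
Then substitute into demand:
Q* = 184 - 4 * 79/4 = 105

105


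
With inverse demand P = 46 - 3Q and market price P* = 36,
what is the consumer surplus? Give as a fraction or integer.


Maximum willingness to pay (at Q=0): P_max = 46
Quantity demanded at P* = 36:
Q* = (46 - 36)/3 = 10/3
CS = (1/2) * Q* * (P_max - P*)
CS = (1/2) * 10/3 * (46 - 36)
CS = (1/2) * 10/3 * 10 = 50/3

50/3
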